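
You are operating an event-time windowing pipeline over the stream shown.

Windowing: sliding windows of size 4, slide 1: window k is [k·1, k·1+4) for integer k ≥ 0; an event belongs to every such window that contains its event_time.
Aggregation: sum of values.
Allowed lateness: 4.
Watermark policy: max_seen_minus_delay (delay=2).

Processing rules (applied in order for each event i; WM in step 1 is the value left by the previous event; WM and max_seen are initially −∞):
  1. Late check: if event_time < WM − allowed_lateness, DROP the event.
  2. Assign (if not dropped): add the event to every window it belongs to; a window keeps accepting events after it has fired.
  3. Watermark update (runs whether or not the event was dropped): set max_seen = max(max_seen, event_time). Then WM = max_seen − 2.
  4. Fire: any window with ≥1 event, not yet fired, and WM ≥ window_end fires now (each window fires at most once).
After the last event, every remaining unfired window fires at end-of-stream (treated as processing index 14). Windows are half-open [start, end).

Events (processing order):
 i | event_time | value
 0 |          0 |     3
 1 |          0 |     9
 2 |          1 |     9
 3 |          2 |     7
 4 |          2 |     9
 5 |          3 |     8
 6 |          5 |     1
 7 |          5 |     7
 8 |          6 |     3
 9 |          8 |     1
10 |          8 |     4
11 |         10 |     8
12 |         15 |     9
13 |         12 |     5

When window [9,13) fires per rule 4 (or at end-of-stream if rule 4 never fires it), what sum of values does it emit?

8

i=0 t=0 v=3: → [0,4); WM=-2
i=1 t=0 v=9: → [0,4); WM=-2
i=2 t=1 v=9: → [1,5),[0,4); WM=-1
i=3 t=2 v=7: → [2,6),[1,5),[0,4); WM=0
i=4 t=2 v=9: → [2,6),[1,5),[0,4); WM=0
i=5 t=3 v=8: → [3,7),[2,6),[1,5),[0,4); WM=1
i=6 t=5 v=1: → [5,9),[4,8),[3,7),[2,6); WM=3
i=7 t=5 v=7: → [5,9),[4,8),[3,7),[2,6); WM=3
i=8 t=6 v=3: → [6,10),[5,9),[4,8),[3,7); WM=4; [0,4) fires=45
i=9 t=8 v=1: → [8,12),[7,11),[6,10),[5,9); WM=6; [1,5) fires=33 [2,6) fires=32
i=10 t=8 v=4: → [8,12),[7,11),[6,10),[5,9); WM=6
i=11 t=10 v=8: → [10,14),[9,13),[8,12),[7,11); WM=8; [3,7) fires=19 [4,8) fires=11
i=12 t=15 v=9: → [15,19),[14,18),[13,17),[12,16); WM=13; [5,9) fires=16 [6,10) fires=8 [7,11) fires=13 [8,12) fires=13 [9,13) fires=8
i=13 t=12 v=5: → [12,16),[11,15),[10,14),[9,13); WM=13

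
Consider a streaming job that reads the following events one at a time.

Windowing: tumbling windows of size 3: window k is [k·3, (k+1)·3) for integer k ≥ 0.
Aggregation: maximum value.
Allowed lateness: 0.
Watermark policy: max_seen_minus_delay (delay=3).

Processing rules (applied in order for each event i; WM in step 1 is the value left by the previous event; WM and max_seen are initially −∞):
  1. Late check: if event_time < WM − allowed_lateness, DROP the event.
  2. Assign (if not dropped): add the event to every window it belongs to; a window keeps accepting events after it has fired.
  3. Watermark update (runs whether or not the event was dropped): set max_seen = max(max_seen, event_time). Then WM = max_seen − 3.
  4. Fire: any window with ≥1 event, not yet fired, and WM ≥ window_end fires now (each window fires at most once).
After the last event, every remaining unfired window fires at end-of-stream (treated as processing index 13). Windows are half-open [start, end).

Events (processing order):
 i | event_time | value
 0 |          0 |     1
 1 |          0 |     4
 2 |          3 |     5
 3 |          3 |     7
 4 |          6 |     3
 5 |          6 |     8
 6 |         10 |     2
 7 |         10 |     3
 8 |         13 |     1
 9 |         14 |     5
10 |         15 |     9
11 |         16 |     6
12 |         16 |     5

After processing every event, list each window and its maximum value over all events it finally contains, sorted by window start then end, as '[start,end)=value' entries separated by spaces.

i=0 t=0 v=1: → [0,3); WM=-3
i=1 t=0 v=4: → [0,3); WM=-3
i=2 t=3 v=5: → [3,6); WM=0
i=3 t=3 v=7: → [3,6); WM=0
i=4 t=6 v=3: → [6,9); WM=3; [0,3) fires=4
i=5 t=6 v=8: → [6,9); WM=3
i=6 t=10 v=2: → [9,12); WM=7; [3,6) fires=7
i=7 t=10 v=3: → [9,12); WM=7
i=8 t=13 v=1: → [12,15); WM=10; [6,9) fires=8
i=9 t=14 v=5: → [12,15); WM=11
i=10 t=15 v=9: → [15,18); WM=12; [9,12) fires=3
i=11 t=16 v=6: → [15,18); WM=13
i=12 t=16 v=5: → [15,18); WM=13

[0,3)=4 [3,6)=7 [6,9)=8 [9,12)=3 [12,15)=5 [15,18)=9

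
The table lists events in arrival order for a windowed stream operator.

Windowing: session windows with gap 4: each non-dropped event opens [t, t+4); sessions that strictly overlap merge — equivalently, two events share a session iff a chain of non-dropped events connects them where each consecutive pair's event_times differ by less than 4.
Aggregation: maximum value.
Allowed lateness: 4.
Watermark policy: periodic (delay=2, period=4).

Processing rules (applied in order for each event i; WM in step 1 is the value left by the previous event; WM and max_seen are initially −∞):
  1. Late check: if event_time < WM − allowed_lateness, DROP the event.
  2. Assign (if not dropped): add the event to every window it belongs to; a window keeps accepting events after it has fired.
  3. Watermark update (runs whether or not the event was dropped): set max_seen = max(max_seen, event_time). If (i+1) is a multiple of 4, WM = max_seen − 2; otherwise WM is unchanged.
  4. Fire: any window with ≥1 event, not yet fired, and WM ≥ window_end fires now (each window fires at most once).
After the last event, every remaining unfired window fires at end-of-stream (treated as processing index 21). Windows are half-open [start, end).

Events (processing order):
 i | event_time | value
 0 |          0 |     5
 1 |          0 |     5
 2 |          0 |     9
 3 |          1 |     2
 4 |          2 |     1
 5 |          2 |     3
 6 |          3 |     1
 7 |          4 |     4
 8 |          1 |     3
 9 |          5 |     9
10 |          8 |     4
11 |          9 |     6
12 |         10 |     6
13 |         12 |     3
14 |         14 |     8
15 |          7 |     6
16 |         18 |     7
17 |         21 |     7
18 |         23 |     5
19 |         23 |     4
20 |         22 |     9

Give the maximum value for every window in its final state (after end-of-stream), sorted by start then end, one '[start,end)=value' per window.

i=0 t=0 v=5: → [0,4); WM=−∞
i=1 t=0 v=5: → [0,4); WM=−∞
i=2 t=0 v=9: → [0,4); WM=−∞
i=3 t=1 v=2: → [0,5); WM=-1
i=4 t=2 v=1: → [0,6); WM=-1
i=5 t=2 v=3: → [0,6); WM=-1
i=6 t=3 v=1: → [0,7); WM=-1
i=7 t=4 v=4: → [0,8); WM=2
i=8 t=1 v=3: → [0,8); WM=2
i=9 t=5 v=9: → [0,9); WM=2
i=10 t=8 v=4: → [0,12); WM=2
i=11 t=9 v=6: → [0,13); WM=7
i=12 t=10 v=6: → [0,14); WM=7
i=13 t=12 v=3: → [0,16); WM=7
i=14 t=14 v=8: → [0,18); WM=7
i=15 t=7 v=6: → [0,18); WM=12
i=16 t=18 v=7: → [18,22); WM=12
i=17 t=21 v=7: → [18,25); WM=12
i=18 t=23 v=5: → [18,27); WM=12
i=19 t=23 v=4: → [18,27); WM=21
i=20 t=22 v=9: → [18,27); WM=21

[0,18)=9 [18,27)=9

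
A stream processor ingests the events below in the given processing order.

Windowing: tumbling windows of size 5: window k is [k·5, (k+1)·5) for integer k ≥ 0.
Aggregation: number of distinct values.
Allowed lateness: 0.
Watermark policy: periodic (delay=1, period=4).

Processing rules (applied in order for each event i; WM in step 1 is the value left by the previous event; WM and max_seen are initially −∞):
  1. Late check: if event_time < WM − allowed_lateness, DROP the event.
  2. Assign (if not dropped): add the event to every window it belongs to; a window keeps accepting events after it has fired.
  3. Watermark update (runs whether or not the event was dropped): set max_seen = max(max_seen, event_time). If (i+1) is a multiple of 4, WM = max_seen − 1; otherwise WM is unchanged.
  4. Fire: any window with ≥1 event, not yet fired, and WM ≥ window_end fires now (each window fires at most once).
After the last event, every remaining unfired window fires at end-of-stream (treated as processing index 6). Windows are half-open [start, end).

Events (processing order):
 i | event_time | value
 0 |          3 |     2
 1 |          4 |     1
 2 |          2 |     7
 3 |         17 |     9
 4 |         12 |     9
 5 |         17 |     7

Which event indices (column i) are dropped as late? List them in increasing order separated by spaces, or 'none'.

i=0 t=3 v=2: → [0,5); WM=−∞
i=1 t=4 v=1: → [0,5); WM=−∞
i=2 t=2 v=7: → [0,5); WM=−∞
i=3 t=17 v=9: → [15,20); WM=16; [0,5) fires=3
i=4 t=12 v=9: DROP (t<16-0); WM=16
i=5 t=17 v=7: → [15,20); WM=16

4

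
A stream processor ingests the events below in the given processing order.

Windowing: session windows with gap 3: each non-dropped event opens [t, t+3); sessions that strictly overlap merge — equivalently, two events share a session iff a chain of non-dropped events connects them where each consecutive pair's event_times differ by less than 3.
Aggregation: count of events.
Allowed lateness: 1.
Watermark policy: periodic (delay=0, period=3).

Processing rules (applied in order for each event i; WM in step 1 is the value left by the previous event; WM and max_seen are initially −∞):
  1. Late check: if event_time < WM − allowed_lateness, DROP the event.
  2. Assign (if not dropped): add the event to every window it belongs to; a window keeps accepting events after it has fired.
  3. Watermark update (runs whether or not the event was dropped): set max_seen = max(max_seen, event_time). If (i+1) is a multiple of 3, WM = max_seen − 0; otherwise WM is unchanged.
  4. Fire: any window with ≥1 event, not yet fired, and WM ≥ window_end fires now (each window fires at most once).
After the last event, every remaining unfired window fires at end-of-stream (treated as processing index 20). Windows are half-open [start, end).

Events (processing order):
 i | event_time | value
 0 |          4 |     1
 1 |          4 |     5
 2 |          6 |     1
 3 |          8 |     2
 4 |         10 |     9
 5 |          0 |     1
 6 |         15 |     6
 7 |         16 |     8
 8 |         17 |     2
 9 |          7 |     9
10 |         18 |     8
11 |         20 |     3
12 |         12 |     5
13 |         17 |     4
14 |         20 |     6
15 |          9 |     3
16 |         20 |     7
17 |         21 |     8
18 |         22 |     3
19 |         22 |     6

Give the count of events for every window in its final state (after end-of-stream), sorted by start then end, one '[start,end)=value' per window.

i=0 t=4 v=1: → [4,7); WM=−∞
i=1 t=4 v=5: → [4,7); WM=−∞
i=2 t=6 v=1: → [4,9); WM=6
i=3 t=8 v=2: → [4,11); WM=6
i=4 t=10 v=9: → [4,13); WM=6
i=5 t=0 v=1: DROP (t<6-1); WM=10
i=6 t=15 v=6: → [15,18); WM=10
i=7 t=16 v=8: → [15,19); WM=10
i=8 t=17 v=2: → [15,20); WM=17
i=9 t=7 v=9: DROP (t<17-1); WM=17
i=10 t=18 v=8: → [15,21); WM=17
i=11 t=20 v=3: → [15,23); WM=20
i=12 t=12 v=5: DROP (t<20-1); WM=20
i=13 t=17 v=4: DROP (t<20-1); WM=20
i=14 t=20 v=6: → [15,23); WM=20
i=15 t=9 v=3: DROP (t<20-1); WM=20
i=16 t=20 v=7: → [15,23); WM=20
i=17 t=21 v=8: → [15,24); WM=21
i=18 t=22 v=3: → [15,25); WM=21
i=19 t=22 v=6: → [15,25); WM=21

[4,13)=5 [15,25)=10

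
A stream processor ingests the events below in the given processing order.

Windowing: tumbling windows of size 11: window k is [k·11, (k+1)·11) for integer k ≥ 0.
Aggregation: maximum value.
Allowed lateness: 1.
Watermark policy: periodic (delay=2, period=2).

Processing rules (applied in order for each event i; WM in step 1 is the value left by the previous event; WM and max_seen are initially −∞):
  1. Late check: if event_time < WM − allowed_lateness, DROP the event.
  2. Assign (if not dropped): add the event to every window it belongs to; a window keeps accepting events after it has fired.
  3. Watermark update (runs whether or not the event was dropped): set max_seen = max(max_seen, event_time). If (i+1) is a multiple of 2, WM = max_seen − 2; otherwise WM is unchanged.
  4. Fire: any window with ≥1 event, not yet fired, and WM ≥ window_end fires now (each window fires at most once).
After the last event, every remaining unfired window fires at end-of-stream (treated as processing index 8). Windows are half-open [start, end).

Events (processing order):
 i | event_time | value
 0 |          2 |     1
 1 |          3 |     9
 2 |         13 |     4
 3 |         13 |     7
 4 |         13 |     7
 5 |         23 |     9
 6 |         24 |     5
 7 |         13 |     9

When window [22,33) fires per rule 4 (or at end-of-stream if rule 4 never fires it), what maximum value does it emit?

9

i=0 t=2 v=1: → [0,11); WM=−∞
i=1 t=3 v=9: → [0,11); WM=1
i=2 t=13 v=4: → [11,22); WM=1
i=3 t=13 v=7: → [11,22); WM=11; [0,11) fires=9
i=4 t=13 v=7: → [11,22); WM=11
i=5 t=23 v=9: → [22,33); WM=21
i=6 t=24 v=5: → [22,33); WM=21
i=7 t=13 v=9: DROP (t<21-1); WM=22; [11,22) fires=7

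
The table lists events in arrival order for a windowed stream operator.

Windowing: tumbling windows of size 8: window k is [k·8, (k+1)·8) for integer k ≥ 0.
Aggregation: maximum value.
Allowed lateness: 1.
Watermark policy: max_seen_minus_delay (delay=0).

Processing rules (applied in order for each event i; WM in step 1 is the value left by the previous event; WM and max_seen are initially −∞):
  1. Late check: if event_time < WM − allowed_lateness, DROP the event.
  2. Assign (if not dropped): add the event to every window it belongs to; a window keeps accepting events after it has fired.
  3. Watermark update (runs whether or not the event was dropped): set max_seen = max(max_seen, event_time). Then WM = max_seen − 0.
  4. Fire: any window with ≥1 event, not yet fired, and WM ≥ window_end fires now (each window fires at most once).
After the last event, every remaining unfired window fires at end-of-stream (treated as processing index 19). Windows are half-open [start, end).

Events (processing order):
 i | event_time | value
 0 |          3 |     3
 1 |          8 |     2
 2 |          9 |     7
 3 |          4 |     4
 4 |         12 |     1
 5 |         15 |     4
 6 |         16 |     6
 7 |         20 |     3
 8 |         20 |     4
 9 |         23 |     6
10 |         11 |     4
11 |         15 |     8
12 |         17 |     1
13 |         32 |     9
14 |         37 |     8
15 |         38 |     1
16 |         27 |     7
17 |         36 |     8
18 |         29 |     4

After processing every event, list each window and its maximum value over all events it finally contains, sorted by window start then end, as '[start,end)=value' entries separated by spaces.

[0,8)=3 [8,16)=7 [16,24)=6 [32,40)=9

i=0 t=3 v=3: → [0,8); WM=3
i=1 t=8 v=2: → [8,16); WM=8; [0,8) fires=3
i=2 t=9 v=7: → [8,16); WM=9
i=3 t=4 v=4: DROP (t<9-1); WM=9
i=4 t=12 v=1: → [8,16); WM=12
i=5 t=15 v=4: → [8,16); WM=15
i=6 t=16 v=6: → [16,24); WM=16; [8,16) fires=7
i=7 t=20 v=3: → [16,24); WM=20
i=8 t=20 v=4: → [16,24); WM=20
i=9 t=23 v=6: → [16,24); WM=23
i=10 t=11 v=4: DROP (t<23-1); WM=23
i=11 t=15 v=8: DROP (t<23-1); WM=23
i=12 t=17 v=1: DROP (t<23-1); WM=23
i=13 t=32 v=9: → [32,40); WM=32; [16,24) fires=6
i=14 t=37 v=8: → [32,40); WM=37
i=15 t=38 v=1: → [32,40); WM=38
i=16 t=27 v=7: DROP (t<38-1); WM=38
i=17 t=36 v=8: DROP (t<38-1); WM=38
i=18 t=29 v=4: DROP (t<38-1); WM=38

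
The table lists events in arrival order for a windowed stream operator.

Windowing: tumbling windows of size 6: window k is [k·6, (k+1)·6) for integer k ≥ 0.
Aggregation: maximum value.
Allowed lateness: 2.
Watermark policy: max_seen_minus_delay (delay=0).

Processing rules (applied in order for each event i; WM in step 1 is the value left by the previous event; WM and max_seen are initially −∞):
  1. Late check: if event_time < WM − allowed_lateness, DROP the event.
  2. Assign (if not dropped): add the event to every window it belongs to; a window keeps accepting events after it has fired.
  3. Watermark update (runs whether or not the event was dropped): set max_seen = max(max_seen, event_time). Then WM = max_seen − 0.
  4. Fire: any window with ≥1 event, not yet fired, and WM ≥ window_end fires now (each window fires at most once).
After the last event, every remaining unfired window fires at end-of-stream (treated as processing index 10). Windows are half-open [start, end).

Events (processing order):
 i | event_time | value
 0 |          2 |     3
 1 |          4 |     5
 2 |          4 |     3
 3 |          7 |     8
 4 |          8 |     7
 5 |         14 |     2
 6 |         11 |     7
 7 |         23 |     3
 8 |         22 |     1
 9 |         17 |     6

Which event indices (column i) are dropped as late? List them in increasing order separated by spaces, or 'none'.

6 9

i=0 t=2 v=3: → [0,6); WM=2
i=1 t=4 v=5: → [0,6); WM=4
i=2 t=4 v=3: → [0,6); WM=4
i=3 t=7 v=8: → [6,12); WM=7; [0,6) fires=5
i=4 t=8 v=7: → [6,12); WM=8
i=5 t=14 v=2: → [12,18); WM=14; [6,12) fires=8
i=6 t=11 v=7: DROP (t<14-2); WM=14
i=7 t=23 v=3: → [18,24); WM=23; [12,18) fires=2
i=8 t=22 v=1: → [18,24); WM=23
i=9 t=17 v=6: DROP (t<23-2); WM=23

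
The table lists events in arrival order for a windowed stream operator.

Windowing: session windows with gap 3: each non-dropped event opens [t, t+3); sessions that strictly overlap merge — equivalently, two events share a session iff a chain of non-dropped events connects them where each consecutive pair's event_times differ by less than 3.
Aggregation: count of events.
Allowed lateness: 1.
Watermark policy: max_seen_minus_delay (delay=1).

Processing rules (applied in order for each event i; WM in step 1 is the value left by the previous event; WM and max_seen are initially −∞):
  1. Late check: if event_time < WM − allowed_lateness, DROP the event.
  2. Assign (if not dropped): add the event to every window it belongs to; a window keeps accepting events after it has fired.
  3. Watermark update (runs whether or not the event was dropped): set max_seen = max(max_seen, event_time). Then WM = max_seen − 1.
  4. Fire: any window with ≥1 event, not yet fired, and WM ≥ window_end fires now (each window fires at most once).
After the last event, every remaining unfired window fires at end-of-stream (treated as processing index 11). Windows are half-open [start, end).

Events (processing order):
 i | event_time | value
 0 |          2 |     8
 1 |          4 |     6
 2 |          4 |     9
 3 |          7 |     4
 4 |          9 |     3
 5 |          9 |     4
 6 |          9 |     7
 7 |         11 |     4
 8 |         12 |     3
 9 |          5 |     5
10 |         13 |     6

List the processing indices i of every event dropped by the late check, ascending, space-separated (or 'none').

i=0 t=2 v=8: → [2,5); WM=1
i=1 t=4 v=6: → [2,7); WM=3
i=2 t=4 v=9: → [2,7); WM=3
i=3 t=7 v=4: → [7,10); WM=6
i=4 t=9 v=3: → [7,12); WM=8
i=5 t=9 v=4: → [7,12); WM=8
i=6 t=9 v=7: → [7,12); WM=8
i=7 t=11 v=4: → [7,14); WM=10
i=8 t=12 v=3: → [7,15); WM=11
i=9 t=5 v=5: DROP (t<11-1); WM=11
i=10 t=13 v=6: → [7,16); WM=12

9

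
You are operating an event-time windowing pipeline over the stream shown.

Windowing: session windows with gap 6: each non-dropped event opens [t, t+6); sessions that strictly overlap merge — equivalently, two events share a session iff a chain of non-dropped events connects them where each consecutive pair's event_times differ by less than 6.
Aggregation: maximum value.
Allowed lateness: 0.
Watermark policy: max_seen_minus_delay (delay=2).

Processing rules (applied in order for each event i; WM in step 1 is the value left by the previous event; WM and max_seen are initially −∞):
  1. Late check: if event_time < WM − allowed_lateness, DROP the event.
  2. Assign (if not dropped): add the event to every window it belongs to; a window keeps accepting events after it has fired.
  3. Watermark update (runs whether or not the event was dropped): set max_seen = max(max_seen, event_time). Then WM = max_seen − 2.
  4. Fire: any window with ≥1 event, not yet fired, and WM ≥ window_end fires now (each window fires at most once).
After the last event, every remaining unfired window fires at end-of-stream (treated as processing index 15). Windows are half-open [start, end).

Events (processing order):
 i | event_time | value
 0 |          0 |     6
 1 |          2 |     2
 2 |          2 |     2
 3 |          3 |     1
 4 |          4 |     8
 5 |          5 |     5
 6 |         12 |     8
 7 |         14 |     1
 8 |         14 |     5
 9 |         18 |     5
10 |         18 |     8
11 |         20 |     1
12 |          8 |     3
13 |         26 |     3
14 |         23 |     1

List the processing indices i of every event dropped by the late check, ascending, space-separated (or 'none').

i=0 t=0 v=6: → [0,6); WM=-2
i=1 t=2 v=2: → [0,8); WM=0
i=2 t=2 v=2: → [0,8); WM=0
i=3 t=3 v=1: → [0,9); WM=1
i=4 t=4 v=8: → [0,10); WM=2
i=5 t=5 v=5: → [0,11); WM=3
i=6 t=12 v=8: → [12,18); WM=10
i=7 t=14 v=1: → [12,20); WM=12
i=8 t=14 v=5: → [12,20); WM=12
i=9 t=18 v=5: → [12,24); WM=16
i=10 t=18 v=8: → [12,24); WM=16
i=11 t=20 v=1: → [12,26); WM=18
i=12 t=8 v=3: DROP (t<18-0); WM=18
i=13 t=26 v=3: → [26,32); WM=24
i=14 t=23 v=1: DROP (t<24-0); WM=24

12 14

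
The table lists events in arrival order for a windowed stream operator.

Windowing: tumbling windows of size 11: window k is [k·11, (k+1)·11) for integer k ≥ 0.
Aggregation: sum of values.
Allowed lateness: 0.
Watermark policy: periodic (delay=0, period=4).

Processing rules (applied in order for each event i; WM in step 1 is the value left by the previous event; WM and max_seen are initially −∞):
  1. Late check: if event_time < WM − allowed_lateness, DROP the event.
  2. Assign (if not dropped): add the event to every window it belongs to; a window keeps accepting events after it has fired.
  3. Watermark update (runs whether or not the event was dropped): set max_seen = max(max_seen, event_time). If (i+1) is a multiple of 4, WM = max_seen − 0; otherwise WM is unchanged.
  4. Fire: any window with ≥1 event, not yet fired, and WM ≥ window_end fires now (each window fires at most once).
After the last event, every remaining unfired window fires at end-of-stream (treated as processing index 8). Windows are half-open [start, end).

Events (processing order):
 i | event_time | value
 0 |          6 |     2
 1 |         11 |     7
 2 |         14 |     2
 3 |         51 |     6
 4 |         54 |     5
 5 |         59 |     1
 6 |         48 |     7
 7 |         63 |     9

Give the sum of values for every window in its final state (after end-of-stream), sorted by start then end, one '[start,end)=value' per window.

i=0 t=6 v=2: → [0,11); WM=−∞
i=1 t=11 v=7: → [11,22); WM=−∞
i=2 t=14 v=2: → [11,22); WM=−∞
i=3 t=51 v=6: → [44,55); WM=51; [0,11) fires=2 [11,22) fires=9
i=4 t=54 v=5: → [44,55); WM=51
i=5 t=59 v=1: → [55,66); WM=51
i=6 t=48 v=7: DROP (t<51-0); WM=51
i=7 t=63 v=9: → [55,66); WM=63; [44,55) fires=11

[0,11)=2 [11,22)=9 [44,55)=11 [55,66)=10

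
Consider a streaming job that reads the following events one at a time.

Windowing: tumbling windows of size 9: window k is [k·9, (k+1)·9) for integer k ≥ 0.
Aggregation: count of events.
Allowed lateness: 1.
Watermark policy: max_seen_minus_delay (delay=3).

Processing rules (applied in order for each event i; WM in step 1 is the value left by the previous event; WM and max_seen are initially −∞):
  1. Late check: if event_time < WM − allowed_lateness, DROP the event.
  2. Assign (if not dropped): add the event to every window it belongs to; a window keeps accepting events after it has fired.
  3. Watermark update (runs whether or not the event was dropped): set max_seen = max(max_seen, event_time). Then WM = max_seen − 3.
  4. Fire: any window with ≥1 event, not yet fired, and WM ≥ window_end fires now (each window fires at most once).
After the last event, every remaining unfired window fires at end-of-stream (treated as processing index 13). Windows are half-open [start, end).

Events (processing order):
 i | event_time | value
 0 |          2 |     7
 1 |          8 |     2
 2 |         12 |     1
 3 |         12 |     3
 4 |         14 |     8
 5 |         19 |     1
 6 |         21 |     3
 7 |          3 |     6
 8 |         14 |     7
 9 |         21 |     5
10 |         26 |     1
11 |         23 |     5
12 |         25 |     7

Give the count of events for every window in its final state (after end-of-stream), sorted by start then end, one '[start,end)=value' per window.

[0,9)=2 [9,18)=3 [18,27)=6

i=0 t=2 v=7: → [0,9); WM=-1
i=1 t=8 v=2: → [0,9); WM=5
i=2 t=12 v=1: → [9,18); WM=9; [0,9) fires=2
i=3 t=12 v=3: → [9,18); WM=9
i=4 t=14 v=8: → [9,18); WM=11
i=5 t=19 v=1: → [18,27); WM=16
i=6 t=21 v=3: → [18,27); WM=18; [9,18) fires=3
i=7 t=3 v=6: DROP (t<18-1); WM=18
i=8 t=14 v=7: DROP (t<18-1); WM=18
i=9 t=21 v=5: → [18,27); WM=18
i=10 t=26 v=1: → [18,27); WM=23
i=11 t=23 v=5: → [18,27); WM=23
i=12 t=25 v=7: → [18,27); WM=23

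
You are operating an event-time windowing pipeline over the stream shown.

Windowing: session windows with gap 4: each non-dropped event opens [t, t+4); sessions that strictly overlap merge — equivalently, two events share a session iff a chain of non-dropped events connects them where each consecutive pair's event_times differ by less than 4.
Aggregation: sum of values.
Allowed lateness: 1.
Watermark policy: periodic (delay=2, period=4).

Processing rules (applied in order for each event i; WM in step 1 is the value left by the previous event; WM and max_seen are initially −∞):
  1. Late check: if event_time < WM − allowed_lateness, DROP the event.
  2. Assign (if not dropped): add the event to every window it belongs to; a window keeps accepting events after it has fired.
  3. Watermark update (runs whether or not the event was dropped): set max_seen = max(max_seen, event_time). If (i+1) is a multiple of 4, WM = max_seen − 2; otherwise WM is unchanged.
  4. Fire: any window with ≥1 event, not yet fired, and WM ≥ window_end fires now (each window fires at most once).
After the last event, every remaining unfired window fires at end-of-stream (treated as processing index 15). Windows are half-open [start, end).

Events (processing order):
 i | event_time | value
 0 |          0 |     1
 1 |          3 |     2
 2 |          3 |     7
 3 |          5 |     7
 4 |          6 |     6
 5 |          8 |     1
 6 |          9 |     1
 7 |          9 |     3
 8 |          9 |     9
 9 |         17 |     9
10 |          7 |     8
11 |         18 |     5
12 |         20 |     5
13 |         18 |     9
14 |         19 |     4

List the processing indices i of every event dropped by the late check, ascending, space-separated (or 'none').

none

i=0 t=0 v=1: → [0,4); WM=−∞
i=1 t=3 v=2: → [0,7); WM=−∞
i=2 t=3 v=7: → [0,7); WM=−∞
i=3 t=5 v=7: → [0,9); WM=3
i=4 t=6 v=6: → [0,10); WM=3
i=5 t=8 v=1: → [0,12); WM=3
i=6 t=9 v=1: → [0,13); WM=3
i=7 t=9 v=3: → [0,13); WM=7
i=8 t=9 v=9: → [0,13); WM=7
i=9 t=17 v=9: → [17,21); WM=7
i=10 t=7 v=8: → [0,13); WM=7
i=11 t=18 v=5: → [17,22); WM=16
i=12 t=20 v=5: → [17,24); WM=16
i=13 t=18 v=9: → [17,24); WM=16
i=14 t=19 v=4: → [17,24); WM=16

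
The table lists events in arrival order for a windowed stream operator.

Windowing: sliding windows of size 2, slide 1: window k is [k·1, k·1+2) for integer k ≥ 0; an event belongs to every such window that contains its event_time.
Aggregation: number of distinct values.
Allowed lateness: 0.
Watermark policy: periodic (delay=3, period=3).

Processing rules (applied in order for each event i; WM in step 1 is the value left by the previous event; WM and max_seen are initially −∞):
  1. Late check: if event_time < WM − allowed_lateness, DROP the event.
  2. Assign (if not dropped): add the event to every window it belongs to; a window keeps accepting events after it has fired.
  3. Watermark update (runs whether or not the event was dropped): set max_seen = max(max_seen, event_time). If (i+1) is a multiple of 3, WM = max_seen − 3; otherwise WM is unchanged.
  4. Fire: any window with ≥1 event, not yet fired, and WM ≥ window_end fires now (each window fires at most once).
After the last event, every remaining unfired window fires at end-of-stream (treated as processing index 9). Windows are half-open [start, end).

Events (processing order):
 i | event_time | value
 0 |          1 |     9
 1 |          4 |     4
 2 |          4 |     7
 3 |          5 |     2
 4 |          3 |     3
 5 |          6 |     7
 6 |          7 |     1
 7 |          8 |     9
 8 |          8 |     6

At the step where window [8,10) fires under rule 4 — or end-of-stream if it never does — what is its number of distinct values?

2

i=0 t=1 v=9: → [1,3),[0,2); WM=−∞
i=1 t=4 v=4: → [4,6),[3,5); WM=−∞
i=2 t=4 v=7: → [4,6),[3,5); WM=1
i=3 t=5 v=2: → [5,7),[4,6); WM=1
i=4 t=3 v=3: → [3,5),[2,4); WM=1
i=5 t=6 v=7: → [6,8),[5,7); WM=3; [0,2) fires=1 [1,3) fires=1
i=6 t=7 v=1: → [7,9),[6,8); WM=3
i=7 t=8 v=9: → [8,10),[7,9); WM=3
i=8 t=8 v=6: → [8,10),[7,9); WM=5; [2,4) fires=1 [3,5) fires=3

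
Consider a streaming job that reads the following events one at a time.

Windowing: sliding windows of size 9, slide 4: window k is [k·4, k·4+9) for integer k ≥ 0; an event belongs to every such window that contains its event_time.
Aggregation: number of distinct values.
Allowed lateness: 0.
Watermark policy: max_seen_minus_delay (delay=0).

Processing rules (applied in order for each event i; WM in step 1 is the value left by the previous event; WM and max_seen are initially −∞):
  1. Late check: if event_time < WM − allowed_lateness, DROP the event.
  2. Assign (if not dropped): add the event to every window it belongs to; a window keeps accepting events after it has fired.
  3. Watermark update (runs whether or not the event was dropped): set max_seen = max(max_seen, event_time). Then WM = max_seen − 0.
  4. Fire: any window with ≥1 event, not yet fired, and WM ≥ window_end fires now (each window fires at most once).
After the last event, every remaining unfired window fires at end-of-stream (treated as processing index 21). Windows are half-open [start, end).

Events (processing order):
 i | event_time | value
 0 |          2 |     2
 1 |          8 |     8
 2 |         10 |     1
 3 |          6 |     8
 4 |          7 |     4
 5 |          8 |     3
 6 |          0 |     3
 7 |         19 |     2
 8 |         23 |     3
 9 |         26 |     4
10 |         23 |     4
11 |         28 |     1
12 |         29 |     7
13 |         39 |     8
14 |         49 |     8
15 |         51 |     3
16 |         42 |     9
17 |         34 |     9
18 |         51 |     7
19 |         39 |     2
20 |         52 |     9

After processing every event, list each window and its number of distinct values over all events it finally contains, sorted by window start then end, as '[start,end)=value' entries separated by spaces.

[0,9)=2 [4,13)=2 [8,17)=2 [12,21)=1 [16,25)=2 [20,29)=3 [24,33)=3 [28,37)=2 [32,41)=1 [36,45)=1 [44,53)=4 [48,57)=4 [52,61)=1

i=0 t=2 v=2: → [0,9); WM=2
i=1 t=8 v=8: → [8,17),[4,13),[0,9); WM=8
i=2 t=10 v=1: → [8,17),[4,13); WM=10; [0,9) fires=2
i=3 t=6 v=8: DROP (t<10-0); WM=10
i=4 t=7 v=4: DROP (t<10-0); WM=10
i=5 t=8 v=3: DROP (t<10-0); WM=10
i=6 t=0 v=3: DROP (t<10-0); WM=10
i=7 t=19 v=2: → [16,25),[12,21); WM=19; [4,13) fires=2 [8,17) fires=2
i=8 t=23 v=3: → [20,29),[16,25); WM=23; [12,21) fires=1
i=9 t=26 v=4: → [24,33),[20,29); WM=26; [16,25) fires=2
i=10 t=23 v=4: DROP (t<26-0); WM=26
i=11 t=28 v=1: → [28,37),[24,33),[20,29); WM=28
i=12 t=29 v=7: → [28,37),[24,33); WM=29; [20,29) fires=3
i=13 t=39 v=8: → [36,45),[32,41); WM=39; [24,33) fires=3 [28,37) fires=2
i=14 t=49 v=8: → [48,57),[44,53); WM=49; [32,41) fires=1 [36,45) fires=1
i=15 t=51 v=3: → [48,57),[44,53); WM=51
i=16 t=42 v=9: DROP (t<51-0); WM=51
i=17 t=34 v=9: DROP (t<51-0); WM=51
i=18 t=51 v=7: → [48,57),[44,53); WM=51
i=19 t=39 v=2: DROP (t<51-0); WM=51
i=20 t=52 v=9: → [52,61),[48,57),[44,53); WM=52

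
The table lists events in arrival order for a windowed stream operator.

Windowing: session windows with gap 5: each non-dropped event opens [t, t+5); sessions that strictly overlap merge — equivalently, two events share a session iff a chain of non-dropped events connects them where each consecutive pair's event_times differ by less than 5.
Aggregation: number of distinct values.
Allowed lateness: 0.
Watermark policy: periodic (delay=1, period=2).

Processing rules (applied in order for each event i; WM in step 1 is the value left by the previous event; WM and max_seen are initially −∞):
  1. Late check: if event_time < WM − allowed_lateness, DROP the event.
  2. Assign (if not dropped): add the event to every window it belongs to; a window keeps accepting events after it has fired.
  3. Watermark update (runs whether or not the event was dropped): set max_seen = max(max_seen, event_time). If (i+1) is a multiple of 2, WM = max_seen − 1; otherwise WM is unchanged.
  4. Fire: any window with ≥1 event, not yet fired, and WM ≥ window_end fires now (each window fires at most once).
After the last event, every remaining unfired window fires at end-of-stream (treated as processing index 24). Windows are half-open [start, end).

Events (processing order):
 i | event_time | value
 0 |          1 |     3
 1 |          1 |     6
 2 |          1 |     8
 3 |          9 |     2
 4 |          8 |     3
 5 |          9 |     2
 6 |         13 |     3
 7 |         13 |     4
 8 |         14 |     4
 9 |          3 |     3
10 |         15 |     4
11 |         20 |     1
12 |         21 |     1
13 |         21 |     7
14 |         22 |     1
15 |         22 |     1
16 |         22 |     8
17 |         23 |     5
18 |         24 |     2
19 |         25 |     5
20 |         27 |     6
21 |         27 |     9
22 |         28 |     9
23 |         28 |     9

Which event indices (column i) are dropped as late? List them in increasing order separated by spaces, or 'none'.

9

i=0 t=1 v=3: → [1,6); WM=−∞
i=1 t=1 v=6: → [1,6); WM=0
i=2 t=1 v=8: → [1,6); WM=0
i=3 t=9 v=2: → [9,14); WM=8
i=4 t=8 v=3: → [8,14); WM=8
i=5 t=9 v=2: → [8,14); WM=8
i=6 t=13 v=3: → [8,18); WM=8
i=7 t=13 v=4: → [8,18); WM=12
i=8 t=14 v=4: → [8,19); WM=12
i=9 t=3 v=3: DROP (t<12-0); WM=13
i=10 t=15 v=4: → [8,20); WM=13
i=11 t=20 v=1: → [20,25); WM=19
i=12 t=21 v=1: → [20,26); WM=19
i=13 t=21 v=7: → [20,26); WM=20
i=14 t=22 v=1: → [20,27); WM=20
i=15 t=22 v=1: → [20,27); WM=21
i=16 t=22 v=8: → [20,27); WM=21
i=17 t=23 v=5: → [20,28); WM=22
i=18 t=24 v=2: → [20,29); WM=22
i=19 t=25 v=5: → [20,30); WM=24
i=20 t=27 v=6: → [20,32); WM=24
i=21 t=27 v=9: → [20,32); WM=26
i=22 t=28 v=9: → [20,33); WM=26
i=23 t=28 v=9: → [20,33); WM=27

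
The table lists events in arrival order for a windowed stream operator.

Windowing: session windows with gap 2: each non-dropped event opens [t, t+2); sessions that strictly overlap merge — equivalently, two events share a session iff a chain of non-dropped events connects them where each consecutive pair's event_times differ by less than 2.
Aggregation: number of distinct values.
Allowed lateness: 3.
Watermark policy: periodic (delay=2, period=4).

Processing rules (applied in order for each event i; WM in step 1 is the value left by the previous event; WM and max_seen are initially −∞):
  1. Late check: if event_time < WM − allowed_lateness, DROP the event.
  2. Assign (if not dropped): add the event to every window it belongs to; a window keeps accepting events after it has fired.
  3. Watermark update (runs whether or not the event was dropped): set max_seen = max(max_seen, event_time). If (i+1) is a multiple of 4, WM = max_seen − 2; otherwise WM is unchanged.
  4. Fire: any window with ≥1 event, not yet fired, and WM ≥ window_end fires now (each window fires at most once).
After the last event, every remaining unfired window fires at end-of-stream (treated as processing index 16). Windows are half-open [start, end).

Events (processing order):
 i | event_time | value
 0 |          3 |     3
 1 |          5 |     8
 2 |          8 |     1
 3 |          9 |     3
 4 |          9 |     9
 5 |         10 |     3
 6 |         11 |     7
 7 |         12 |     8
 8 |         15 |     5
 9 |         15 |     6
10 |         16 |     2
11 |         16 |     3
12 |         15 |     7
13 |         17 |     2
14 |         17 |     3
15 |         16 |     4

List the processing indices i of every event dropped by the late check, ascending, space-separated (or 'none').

i=0 t=3 v=3: → [3,5); WM=−∞
i=1 t=5 v=8: → [5,7); WM=−∞
i=2 t=8 v=1: → [8,10); WM=−∞
i=3 t=9 v=3: → [8,11); WM=7
i=4 t=9 v=9: → [8,11); WM=7
i=5 t=10 v=3: → [8,12); WM=7
i=6 t=11 v=7: → [8,13); WM=7
i=7 t=12 v=8: → [8,14); WM=10
i=8 t=15 v=5: → [15,17); WM=10
i=9 t=15 v=6: → [15,17); WM=10
i=10 t=16 v=2: → [15,18); WM=10
i=11 t=16 v=3: → [15,18); WM=14
i=12 t=15 v=7: → [15,18); WM=14
i=13 t=17 v=2: → [15,19); WM=14
i=14 t=17 v=3: → [15,19); WM=14
i=15 t=16 v=4: → [15,19); WM=15

none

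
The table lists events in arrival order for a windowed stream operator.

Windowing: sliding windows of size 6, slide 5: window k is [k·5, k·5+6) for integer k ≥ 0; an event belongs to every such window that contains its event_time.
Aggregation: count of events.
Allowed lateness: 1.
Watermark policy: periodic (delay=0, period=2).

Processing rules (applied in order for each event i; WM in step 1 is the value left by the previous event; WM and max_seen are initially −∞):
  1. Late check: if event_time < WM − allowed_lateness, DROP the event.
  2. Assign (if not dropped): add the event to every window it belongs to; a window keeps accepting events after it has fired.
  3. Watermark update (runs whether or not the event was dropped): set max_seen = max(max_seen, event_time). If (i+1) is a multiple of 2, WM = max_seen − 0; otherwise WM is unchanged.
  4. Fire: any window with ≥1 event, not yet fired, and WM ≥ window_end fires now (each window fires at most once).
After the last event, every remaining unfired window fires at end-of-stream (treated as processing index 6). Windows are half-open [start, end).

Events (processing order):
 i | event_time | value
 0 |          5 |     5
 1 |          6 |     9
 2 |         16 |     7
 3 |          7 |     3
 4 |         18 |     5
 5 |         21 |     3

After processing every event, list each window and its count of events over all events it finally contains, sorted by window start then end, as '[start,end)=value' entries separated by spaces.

i=0 t=5 v=5: → [5,11),[0,6); WM=−∞
i=1 t=6 v=9: → [5,11); WM=6; [0,6) fires=1
i=2 t=16 v=7: → [15,21); WM=6
i=3 t=7 v=3: → [5,11); WM=16; [5,11) fires=3
i=4 t=18 v=5: → [15,21); WM=16
i=5 t=21 v=3: → [20,26); WM=21; [15,21) fires=2

[0,6)=1 [5,11)=3 [15,21)=2 [20,26)=1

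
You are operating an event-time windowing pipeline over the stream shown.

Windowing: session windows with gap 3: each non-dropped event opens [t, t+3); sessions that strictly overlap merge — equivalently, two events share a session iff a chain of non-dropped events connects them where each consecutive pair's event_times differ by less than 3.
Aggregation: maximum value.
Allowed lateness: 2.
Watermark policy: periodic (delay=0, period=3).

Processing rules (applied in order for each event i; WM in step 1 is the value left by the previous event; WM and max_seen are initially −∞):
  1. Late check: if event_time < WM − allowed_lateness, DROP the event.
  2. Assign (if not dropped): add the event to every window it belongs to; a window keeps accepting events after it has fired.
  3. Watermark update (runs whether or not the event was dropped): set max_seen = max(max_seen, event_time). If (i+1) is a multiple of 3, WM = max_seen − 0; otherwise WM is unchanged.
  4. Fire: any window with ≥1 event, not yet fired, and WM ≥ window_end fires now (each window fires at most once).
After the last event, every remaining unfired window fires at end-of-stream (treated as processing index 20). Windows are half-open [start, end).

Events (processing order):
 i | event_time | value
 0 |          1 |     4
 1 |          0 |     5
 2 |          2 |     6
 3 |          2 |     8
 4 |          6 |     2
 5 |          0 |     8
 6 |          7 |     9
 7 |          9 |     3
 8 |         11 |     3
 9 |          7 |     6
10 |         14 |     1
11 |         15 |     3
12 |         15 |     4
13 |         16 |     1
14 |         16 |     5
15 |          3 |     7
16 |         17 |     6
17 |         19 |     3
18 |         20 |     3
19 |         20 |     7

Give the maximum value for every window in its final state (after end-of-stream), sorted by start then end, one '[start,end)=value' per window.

i=0 t=1 v=4: → [1,4); WM=−∞
i=1 t=0 v=5: → [0,4); WM=−∞
i=2 t=2 v=6: → [0,5); WM=2
i=3 t=2 v=8: → [0,5); WM=2
i=4 t=6 v=2: → [6,9); WM=2
i=5 t=0 v=8: → [0,5); WM=6
i=6 t=7 v=9: → [6,10); WM=6
i=7 t=9 v=3: → [6,12); WM=6
i=8 t=11 v=3: → [6,14); WM=11
i=9 t=7 v=6: DROP (t<11-2); WM=11
i=10 t=14 v=1: → [14,17); WM=11
i=11 t=15 v=3: → [14,18); WM=15
i=12 t=15 v=4: → [14,18); WM=15
i=13 t=16 v=1: → [14,19); WM=15
i=14 t=16 v=5: → [14,19); WM=16
i=15 t=3 v=7: DROP (t<16-2); WM=16
i=16 t=17 v=6: → [14,20); WM=16
i=17 t=19 v=3: → [14,22); WM=19
i=18 t=20 v=3: → [14,23); WM=19
i=19 t=20 v=7: → [14,23); WM=19

[0,5)=8 [6,14)=9 [14,23)=7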